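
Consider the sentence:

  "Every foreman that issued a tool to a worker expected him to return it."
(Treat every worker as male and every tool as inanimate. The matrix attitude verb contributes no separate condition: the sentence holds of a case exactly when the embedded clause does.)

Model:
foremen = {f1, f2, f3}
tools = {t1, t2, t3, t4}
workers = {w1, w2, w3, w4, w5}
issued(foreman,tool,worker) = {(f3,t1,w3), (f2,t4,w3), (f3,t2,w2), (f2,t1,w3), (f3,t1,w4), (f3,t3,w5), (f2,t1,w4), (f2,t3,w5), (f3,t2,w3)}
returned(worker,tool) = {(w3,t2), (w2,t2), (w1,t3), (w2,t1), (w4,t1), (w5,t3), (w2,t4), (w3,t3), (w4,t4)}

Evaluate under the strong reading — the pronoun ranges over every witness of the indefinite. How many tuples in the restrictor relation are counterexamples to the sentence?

3

"him" takes "a worker" as antecedent and "it" takes "a tool"; both are donkey pronouns co-varying with the restrictor.
Strong reading: for every (f,t,w) with issued(f,t,w), returned(w,t).
Restrictor triples: (f2,t1,w3)→returned(w3,t1) ✗  (f2,t1,w4)→returned(w4,t1) ✓  (f2,t3,w5)→returned(w5,t3) ✓  (f2,t4,w3)→returned(w3,t4) ✗  (f3,t1,w3)→returned(w3,t1) ✗  (f3,t1,w4)→returned(w4,t1) ✓  (f3,t2,w2)→returned(w2,t2) ✓  (f3,t2,w3)→returned(w3,t2) ✓  (f3,t3,w5)→returned(w5,t3) ✓
Counterexamples (restrictor triples failing the scope): 3.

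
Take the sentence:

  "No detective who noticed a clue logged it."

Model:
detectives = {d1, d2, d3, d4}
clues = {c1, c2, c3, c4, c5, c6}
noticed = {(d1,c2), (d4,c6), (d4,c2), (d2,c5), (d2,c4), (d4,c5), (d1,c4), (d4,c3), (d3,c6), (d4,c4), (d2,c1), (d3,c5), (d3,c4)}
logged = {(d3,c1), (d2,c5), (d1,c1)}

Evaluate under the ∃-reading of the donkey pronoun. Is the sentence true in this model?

False

"it" takes "a clue" as antecedent — a donkey pronoun bound across the clause boundary.
Truth condition: for no (d,c) with noticed(d,c) does logged(d,c) hold.
Restrictor pairs — does the scope hold? (d1,c2):fails  (d1,c4):fails  (d2,c1):fails  (d2,c4):fails  (d2,c5):holds  (d3,c4):fails  (d3,c5):fails  (d3,c6):fails  (d4,c2):fails  (d4,c3):fails  (d4,c4):fails  (d4,c5):fails  (d4,c6):fails
Scope holds for 1 pair(s), so the sentence is false.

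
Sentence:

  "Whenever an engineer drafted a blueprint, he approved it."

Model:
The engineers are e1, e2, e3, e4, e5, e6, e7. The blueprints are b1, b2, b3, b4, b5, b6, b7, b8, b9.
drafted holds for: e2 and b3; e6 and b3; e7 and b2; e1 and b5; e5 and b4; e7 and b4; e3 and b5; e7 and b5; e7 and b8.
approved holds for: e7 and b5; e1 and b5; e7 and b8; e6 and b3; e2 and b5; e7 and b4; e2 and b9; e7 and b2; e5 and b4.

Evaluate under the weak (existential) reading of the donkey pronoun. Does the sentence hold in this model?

"it" takes "a blueprint" as antecedent — a donkey pronoun bound across the clause boundary.
Weak reading: every engineer e with some drafted-blueprint has at least one drafted-blueprint b such that approved(e,b).
Per engineer: e1:✓  e2:✗  e3:✗  e5:✓  e6:✓  e7:✓
e2 has no witness among its drafted-blueprints.

False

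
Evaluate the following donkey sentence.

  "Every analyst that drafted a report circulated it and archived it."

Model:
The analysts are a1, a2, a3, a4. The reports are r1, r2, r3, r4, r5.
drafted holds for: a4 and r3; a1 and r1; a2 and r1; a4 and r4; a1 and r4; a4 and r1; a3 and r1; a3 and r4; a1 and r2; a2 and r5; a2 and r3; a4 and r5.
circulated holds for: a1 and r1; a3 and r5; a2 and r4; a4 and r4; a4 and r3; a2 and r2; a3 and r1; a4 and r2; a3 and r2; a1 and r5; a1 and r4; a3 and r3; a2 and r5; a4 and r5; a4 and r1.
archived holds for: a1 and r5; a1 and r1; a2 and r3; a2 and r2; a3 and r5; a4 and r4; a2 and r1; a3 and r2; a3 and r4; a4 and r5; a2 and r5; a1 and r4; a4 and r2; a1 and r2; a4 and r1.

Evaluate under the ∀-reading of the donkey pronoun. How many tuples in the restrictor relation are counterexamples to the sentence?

6

"it" takes "a report" as antecedent — a donkey pronoun bound across the clause boundary.
Strong reading: for every (a,r) with drafted(a,r), circulated(a,r) ∧ archived(a,r).
Restrictor pairs: (a1,r1) ✓  (a1,r2) ✗  (a1,r4) ✓  (a2,r1) ✗  (a2,r3) ✗  (a2,r5) ✓  (a3,r1) ✗  (a3,r4) ✗  (a4,r1) ✓  (a4,r3) ✗  (a4,r4) ✓  (a4,r5) ✓
Counterexamples (restrictor pairs failing the scope): 6.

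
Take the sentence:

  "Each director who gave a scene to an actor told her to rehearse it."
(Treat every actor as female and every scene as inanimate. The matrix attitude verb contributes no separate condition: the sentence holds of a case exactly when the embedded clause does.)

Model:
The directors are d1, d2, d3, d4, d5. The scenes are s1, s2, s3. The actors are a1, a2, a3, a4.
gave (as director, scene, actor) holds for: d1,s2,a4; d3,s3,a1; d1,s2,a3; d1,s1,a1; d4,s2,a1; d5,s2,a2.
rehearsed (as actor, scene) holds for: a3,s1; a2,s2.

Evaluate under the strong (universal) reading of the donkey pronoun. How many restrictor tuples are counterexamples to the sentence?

"her" takes "an actor" as antecedent and "it" takes "a scene"; both are donkey pronouns co-varying with the restrictor.
Strong reading: for every (d,s,a) with gave(d,s,a), rehearsed(a,s).
Restrictor triples: (d1,s1,a1)→rehearsed(a1,s1) ✗  (d1,s2,a3)→rehearsed(a3,s2) ✗  (d1,s2,a4)→rehearsed(a4,s2) ✗  (d3,s3,a1)→rehearsed(a1,s3) ✗  (d4,s2,a1)→rehearsed(a1,s2) ✗  (d5,s2,a2)→rehearsed(a2,s2) ✓
Counterexamples (restrictor triples failing the scope): 5.

5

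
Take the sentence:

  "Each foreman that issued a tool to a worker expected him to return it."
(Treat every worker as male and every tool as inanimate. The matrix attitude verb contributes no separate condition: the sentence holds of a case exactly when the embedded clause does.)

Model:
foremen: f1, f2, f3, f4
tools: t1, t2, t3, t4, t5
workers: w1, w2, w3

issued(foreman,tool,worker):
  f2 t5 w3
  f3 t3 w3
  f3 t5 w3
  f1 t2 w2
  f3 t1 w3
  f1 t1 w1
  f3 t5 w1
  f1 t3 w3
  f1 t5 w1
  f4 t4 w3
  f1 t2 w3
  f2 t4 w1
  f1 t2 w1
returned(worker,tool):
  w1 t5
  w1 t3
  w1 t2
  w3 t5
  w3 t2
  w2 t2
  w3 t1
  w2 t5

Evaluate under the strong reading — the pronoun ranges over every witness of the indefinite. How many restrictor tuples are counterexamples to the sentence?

5

"him" takes "a worker" as antecedent and "it" takes "a tool"; both are donkey pronouns co-varying with the restrictor.
Strong reading: for every (f,t,w) with issued(f,t,w), returned(w,t).
Restrictor triples: (f1,t1,w1)→returned(w1,t1) ✗  (f1,t2,w1)→returned(w1,t2) ✓  (f1,t2,w2)→returned(w2,t2) ✓  (f1,t2,w3)→returned(w3,t2) ✓  (f1,t3,w3)→returned(w3,t3) ✗  (f1,t5,w1)→returned(w1,t5) ✓  (f2,t4,w1)→returned(w1,t4) ✗  (f2,t5,w3)→returned(w3,t5) ✓  (f3,t1,w3)→returned(w3,t1) ✓  (f3,t3,w3)→returned(w3,t3) ✗  (f3,t5,w1)→returned(w1,t5) ✓  (f3,t5,w3)→returned(w3,t5) ✓  (f4,t4,w3)→returned(w3,t4) ✗
Counterexamples (restrictor triples failing the scope): 5.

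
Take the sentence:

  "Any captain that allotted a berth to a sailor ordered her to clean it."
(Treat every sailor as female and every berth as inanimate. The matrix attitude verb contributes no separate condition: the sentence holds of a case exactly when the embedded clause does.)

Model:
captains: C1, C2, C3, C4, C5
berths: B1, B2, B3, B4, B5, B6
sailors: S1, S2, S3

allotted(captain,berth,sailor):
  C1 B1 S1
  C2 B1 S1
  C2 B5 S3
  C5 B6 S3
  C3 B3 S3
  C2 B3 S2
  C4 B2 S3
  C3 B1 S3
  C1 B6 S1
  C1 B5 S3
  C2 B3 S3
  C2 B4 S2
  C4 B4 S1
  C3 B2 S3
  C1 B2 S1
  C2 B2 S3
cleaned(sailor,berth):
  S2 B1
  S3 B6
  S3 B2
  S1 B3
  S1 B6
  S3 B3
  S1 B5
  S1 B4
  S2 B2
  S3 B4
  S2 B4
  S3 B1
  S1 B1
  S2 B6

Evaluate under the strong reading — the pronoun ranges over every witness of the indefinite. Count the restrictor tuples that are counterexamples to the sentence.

"her" takes "a sailor" as antecedent and "it" takes "a berth"; both are donkey pronouns co-varying with the restrictor.
Strong reading: for every (c,b,s) with allotted(c,b,s), cleaned(s,b).
Restrictor triples: (C1,B1,S1)→cleaned(S1,B1) ✓  (C1,B2,S1)→cleaned(S1,B2) ✗  (C1,B5,S3)→cleaned(S3,B5) ✗  (C1,B6,S1)→cleaned(S1,B6) ✓  (C2,B1,S1)→cleaned(S1,B1) ✓  (C2,B2,S3)→cleaned(S3,B2) ✓  (C2,B3,S2)→cleaned(S2,B3) ✗  (C2,B3,S3)→cleaned(S3,B3) ✓  (C2,B4,S2)→cleaned(S2,B4) ✓  (C2,B5,S3)→cleaned(S3,B5) ✗  (C3,B1,S3)→cleaned(S3,B1) ✓  (C3,B2,S3)→cleaned(S3,B2) ✓  (C3,B3,S3)→cleaned(S3,B3) ✓  (C4,B2,S3)→cleaned(S3,B2) ✓  (C4,B4,S1)→cleaned(S1,B4) ✓  (C5,B6,S3)→cleaned(S3,B6) ✓
Counterexamples (restrictor triples failing the scope): 4.

4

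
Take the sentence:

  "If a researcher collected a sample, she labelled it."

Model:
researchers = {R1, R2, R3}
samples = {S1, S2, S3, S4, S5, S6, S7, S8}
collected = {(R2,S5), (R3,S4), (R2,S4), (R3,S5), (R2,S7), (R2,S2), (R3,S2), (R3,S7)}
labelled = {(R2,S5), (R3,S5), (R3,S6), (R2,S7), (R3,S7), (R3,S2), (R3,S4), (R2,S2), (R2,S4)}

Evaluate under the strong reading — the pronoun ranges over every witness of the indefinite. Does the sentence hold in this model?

"it" takes "a sample" as antecedent — a donkey pronoun bound across the clause boundary.
Strong reading: for every (r,s) with collected(r,s), labelled(r,s).
Restrictor pairs: (R2,S2) ✓  (R2,S4) ✓  (R2,S5) ✓  (R2,S7) ✓  (R3,S2) ✓  (R3,S4) ✓  (R3,S5) ✓  (R3,S7) ✓
Every restrictor pair satisfies the scope.

True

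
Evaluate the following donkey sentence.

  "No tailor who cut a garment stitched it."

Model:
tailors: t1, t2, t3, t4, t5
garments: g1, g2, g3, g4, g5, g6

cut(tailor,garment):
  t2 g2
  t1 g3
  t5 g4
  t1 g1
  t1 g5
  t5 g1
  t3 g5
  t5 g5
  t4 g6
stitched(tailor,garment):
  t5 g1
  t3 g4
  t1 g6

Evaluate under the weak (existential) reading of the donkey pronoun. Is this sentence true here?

False

"it" takes "a garment" as antecedent — a donkey pronoun bound across the clause boundary.
Truth condition: for no (t,g) with cut(t,g) does stitched(t,g) hold.
Restrictor pairs — does the scope hold? (t1,g1):fails  (t1,g3):fails  (t1,g5):fails  (t2,g2):fails  (t3,g5):fails  (t4,g6):fails  (t5,g1):holds  (t5,g4):fails  (t5,g5):fails
Scope holds for 1 pair(s), so the sentence is false.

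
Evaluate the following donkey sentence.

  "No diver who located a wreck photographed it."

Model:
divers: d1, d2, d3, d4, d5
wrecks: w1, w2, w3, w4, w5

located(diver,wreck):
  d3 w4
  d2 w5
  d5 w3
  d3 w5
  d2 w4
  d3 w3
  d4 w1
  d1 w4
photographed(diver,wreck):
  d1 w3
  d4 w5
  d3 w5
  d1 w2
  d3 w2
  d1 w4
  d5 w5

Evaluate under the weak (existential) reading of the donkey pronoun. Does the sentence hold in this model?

False

"it" takes "a wreck" as antecedent — a donkey pronoun bound across the clause boundary.
Truth condition: for no (d,w) with located(d,w) does photographed(d,w) hold.
Restrictor pairs — does the scope hold? (d1,w4):holds  (d2,w4):fails  (d2,w5):fails  (d3,w3):fails  (d3,w4):fails  (d3,w5):holds  (d4,w1):fails  (d5,w3):fails
Scope holds for 2 pair(s), so the sentence is false.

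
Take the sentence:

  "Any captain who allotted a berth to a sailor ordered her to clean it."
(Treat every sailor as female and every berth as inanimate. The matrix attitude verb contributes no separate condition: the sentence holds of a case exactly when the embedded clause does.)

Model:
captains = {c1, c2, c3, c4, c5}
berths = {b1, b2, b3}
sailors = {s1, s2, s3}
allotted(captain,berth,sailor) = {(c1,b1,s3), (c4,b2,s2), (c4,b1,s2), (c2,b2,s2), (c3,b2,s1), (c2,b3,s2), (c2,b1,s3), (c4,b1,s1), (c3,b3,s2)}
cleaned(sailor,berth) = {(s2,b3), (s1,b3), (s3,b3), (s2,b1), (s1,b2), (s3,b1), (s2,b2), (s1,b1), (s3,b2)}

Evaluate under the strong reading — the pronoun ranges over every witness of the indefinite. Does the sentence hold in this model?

"her" takes "a sailor" as antecedent and "it" takes "a berth"; both are donkey pronouns co-varying with the restrictor.
Strong reading: for every (c,b,s) with allotted(c,b,s), cleaned(s,b).
Restrictor triples: (c1,b1,s3)→cleaned(s3,b1) ✓  (c2,b1,s3)→cleaned(s3,b1) ✓  (c2,b2,s2)→cleaned(s2,b2) ✓  (c2,b3,s2)→cleaned(s2,b3) ✓  (c3,b2,s1)→cleaned(s1,b2) ✓  (c3,b3,s2)→cleaned(s2,b3) ✓  (c4,b1,s1)→cleaned(s1,b1) ✓  (c4,b1,s2)→cleaned(s2,b1) ✓  (c4,b2,s2)→cleaned(s2,b2) ✓
Every restrictor triple satisfies the scope.

True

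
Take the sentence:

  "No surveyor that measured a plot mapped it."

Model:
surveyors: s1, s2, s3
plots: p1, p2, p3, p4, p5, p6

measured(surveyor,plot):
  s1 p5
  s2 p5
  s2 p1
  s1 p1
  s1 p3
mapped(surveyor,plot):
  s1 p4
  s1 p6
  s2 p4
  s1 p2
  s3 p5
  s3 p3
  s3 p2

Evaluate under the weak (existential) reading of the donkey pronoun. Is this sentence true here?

"it" takes "a plot" as antecedent — a donkey pronoun bound across the clause boundary.
Truth condition: for no (s,p) with measured(s,p) does mapped(s,p) hold.
Restrictor pairs — does the scope hold? (s1,p1):fails  (s1,p3):fails  (s1,p5):fails  (s2,p1):fails  (s2,p5):fails
Scope holds for no restrictor pair, so the sentence is true.

True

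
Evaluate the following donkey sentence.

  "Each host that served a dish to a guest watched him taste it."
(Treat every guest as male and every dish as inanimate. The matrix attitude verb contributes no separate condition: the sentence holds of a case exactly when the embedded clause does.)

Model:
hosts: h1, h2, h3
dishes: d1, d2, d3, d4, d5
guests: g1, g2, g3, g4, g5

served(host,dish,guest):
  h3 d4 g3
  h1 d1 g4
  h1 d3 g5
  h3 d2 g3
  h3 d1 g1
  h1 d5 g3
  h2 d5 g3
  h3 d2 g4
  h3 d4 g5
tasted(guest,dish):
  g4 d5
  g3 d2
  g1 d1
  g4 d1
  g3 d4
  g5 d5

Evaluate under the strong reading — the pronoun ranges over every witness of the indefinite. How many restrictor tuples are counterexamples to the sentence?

5

"him" takes "a guest" as antecedent and "it" takes "a dish"; both are donkey pronouns co-varying with the restrictor.
Strong reading: for every (h,d,g) with served(h,d,g), tasted(g,d).
Restrictor triples: (h1,d1,g4)→tasted(g4,d1) ✓  (h1,d3,g5)→tasted(g5,d3) ✗  (h1,d5,g3)→tasted(g3,d5) ✗  (h2,d5,g3)→tasted(g3,d5) ✗  (h3,d1,g1)→tasted(g1,d1) ✓  (h3,d2,g3)→tasted(g3,d2) ✓  (h3,d2,g4)→tasted(g4,d2) ✗  (h3,d4,g3)→tasted(g3,d4) ✓  (h3,d4,g5)→tasted(g5,d4) ✗
Counterexamples (restrictor triples failing the scope): 5.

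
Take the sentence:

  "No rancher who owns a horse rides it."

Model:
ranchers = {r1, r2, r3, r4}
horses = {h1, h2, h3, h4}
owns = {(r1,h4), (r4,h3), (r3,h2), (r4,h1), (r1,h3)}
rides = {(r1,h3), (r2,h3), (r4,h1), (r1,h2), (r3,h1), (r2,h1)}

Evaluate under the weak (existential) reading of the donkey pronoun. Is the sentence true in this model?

"it" takes "a horse" as antecedent — a donkey pronoun bound across the clause boundary.
Truth condition: for no (r,h) with owns(r,h) does rides(r,h) hold.
Restrictor pairs — does the scope hold? (r1,h3):holds  (r1,h4):fails  (r3,h2):fails  (r4,h1):holds  (r4,h3):fails
Scope holds for 2 pair(s), so the sentence is false.

False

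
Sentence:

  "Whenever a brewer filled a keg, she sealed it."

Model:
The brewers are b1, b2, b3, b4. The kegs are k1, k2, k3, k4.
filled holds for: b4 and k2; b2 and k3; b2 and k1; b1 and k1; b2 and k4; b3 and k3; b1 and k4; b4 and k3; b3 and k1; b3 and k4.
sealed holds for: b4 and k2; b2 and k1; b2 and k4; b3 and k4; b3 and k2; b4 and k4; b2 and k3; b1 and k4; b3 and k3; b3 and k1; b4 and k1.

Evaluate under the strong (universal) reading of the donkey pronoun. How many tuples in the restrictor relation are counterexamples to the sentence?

"it" takes "a keg" as antecedent — a donkey pronoun bound across the clause boundary.
Strong reading: for every (b,k) with filled(b,k), sealed(b,k).
Restrictor pairs: (b1,k1) ✗  (b1,k4) ✓  (b2,k1) ✓  (b2,k3) ✓  (b2,k4) ✓  (b3,k1) ✓  (b3,k3) ✓  (b3,k4) ✓  (b4,k2) ✓  (b4,k3) ✗
Counterexamples (restrictor pairs failing the scope): 2.

2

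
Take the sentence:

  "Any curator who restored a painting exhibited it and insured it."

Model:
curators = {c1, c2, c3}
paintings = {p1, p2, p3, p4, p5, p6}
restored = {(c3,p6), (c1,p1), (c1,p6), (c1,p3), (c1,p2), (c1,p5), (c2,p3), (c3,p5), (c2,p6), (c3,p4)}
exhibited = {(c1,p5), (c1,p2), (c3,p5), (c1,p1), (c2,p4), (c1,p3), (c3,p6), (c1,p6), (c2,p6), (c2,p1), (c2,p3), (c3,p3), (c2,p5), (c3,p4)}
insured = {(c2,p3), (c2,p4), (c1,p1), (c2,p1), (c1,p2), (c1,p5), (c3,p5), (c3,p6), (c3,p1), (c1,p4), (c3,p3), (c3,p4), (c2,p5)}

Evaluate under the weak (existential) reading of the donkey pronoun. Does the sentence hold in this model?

"it" takes "a painting" as antecedent — a donkey pronoun bound across the clause boundary.
Weak reading: every curator c with some restored-painting has at least one restored-painting p such that exhibited(c,p) ∧ insured(c,p).
Per curator: c1:✓  c2:✓  c3:✓
Every curator in the restrictor has a witness.

True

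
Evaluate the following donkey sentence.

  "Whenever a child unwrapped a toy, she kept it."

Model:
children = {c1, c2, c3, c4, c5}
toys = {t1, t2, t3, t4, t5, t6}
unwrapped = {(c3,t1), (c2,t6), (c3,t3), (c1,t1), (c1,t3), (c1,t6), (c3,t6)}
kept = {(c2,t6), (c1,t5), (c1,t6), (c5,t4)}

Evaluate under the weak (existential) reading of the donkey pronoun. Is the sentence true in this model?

False

"it" takes "a toy" as antecedent — a donkey pronoun bound across the clause boundary.
Weak reading: every child c with some unwrapped-toy has at least one unwrapped-toy t such that kept(c,t).
Per child: c1:✓  c2:✓  c3:✗
c3 has no witness among its unwrapped-toys.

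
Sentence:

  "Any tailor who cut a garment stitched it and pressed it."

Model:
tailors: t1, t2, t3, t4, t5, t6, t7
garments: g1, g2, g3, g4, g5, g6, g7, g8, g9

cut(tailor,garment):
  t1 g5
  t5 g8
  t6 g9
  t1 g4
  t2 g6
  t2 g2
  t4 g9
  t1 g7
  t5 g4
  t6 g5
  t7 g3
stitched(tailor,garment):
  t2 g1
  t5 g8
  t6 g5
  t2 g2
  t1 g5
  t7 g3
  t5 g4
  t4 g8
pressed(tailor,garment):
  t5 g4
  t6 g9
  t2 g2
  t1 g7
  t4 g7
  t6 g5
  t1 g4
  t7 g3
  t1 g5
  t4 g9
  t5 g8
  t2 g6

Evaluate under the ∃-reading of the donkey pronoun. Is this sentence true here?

"it" takes "a garment" as antecedent — a donkey pronoun bound across the clause boundary.
Weak reading: every tailor t with some cut-garment has at least one cut-garment g such that stitched(t,g) ∧ pressed(t,g).
Per tailor: t1:✓  t2:✓  t4:✗  t5:✓  t6:✓  t7:✓
t4 has no witness among its cut-garments.

False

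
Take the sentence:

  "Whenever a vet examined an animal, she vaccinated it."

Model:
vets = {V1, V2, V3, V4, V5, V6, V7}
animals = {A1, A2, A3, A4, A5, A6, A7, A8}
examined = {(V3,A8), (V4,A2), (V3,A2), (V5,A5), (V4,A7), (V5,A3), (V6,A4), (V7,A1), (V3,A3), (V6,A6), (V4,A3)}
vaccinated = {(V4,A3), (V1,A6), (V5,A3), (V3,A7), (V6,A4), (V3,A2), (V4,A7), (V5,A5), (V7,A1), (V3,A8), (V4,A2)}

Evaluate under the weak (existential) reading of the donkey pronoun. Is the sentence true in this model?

"it" takes "an animal" as antecedent — a donkey pronoun bound across the clause boundary.
Weak reading: every vet v with some examined-animal has at least one examined-animal a such that vaccinated(v,a).
Per vet: V3:✓  V4:✓  V5:✓  V6:✓  V7:✓
Every vet in the restrictor has a witness.

True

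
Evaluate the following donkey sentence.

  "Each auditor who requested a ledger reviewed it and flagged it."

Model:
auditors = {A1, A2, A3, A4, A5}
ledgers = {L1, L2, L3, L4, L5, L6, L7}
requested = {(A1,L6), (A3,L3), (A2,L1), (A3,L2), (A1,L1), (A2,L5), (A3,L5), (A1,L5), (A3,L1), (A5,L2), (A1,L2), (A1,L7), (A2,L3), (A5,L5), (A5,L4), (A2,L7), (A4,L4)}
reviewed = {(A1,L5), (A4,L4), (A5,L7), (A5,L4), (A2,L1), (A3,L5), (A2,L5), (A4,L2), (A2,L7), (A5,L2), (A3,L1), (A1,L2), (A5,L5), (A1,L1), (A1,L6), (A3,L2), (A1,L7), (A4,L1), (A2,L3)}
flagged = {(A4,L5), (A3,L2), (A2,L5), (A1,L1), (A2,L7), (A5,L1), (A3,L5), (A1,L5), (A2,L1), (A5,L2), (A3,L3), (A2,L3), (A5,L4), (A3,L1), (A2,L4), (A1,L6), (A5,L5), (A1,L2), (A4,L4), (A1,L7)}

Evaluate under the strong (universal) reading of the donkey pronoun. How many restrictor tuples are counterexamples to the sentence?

"it" takes "a ledger" as antecedent — a donkey pronoun bound across the clause boundary.
Strong reading: for every (a,l) with requested(a,l), reviewed(a,l) ∧ flagged(a,l).
Restrictor pairs: (A1,L1) ✓  (A1,L2) ✓  (A1,L5) ✓  (A1,L6) ✓  (A1,L7) ✓  (A2,L1) ✓  (A2,L3) ✓  (A2,L5) ✓  (A2,L7) ✓  (A3,L1) ✓  (A3,L2) ✓  (A3,L3) ✗  (A3,L5) ✓  (A4,L4) ✓  (A5,L2) ✓  (A5,L4) ✓  (A5,L5) ✓
Counterexamples (restrictor pairs failing the scope): 1.

1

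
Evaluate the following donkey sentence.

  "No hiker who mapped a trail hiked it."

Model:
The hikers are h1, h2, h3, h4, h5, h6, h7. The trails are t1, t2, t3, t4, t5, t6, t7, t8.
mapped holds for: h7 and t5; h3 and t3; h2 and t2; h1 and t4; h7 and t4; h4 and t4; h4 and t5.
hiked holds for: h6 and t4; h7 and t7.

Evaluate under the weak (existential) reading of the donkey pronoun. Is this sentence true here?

"it" takes "a trail" as antecedent — a donkey pronoun bound across the clause boundary.
Truth condition: for no (h,t) with mapped(h,t) does hiked(h,t) hold.
Restrictor pairs — does the scope hold? (h1,t4):fails  (h2,t2):fails  (h3,t3):fails  (h4,t4):fails  (h4,t5):fails  (h7,t4):fails  (h7,t5):fails
Scope holds for no restrictor pair, so the sentence is true.

True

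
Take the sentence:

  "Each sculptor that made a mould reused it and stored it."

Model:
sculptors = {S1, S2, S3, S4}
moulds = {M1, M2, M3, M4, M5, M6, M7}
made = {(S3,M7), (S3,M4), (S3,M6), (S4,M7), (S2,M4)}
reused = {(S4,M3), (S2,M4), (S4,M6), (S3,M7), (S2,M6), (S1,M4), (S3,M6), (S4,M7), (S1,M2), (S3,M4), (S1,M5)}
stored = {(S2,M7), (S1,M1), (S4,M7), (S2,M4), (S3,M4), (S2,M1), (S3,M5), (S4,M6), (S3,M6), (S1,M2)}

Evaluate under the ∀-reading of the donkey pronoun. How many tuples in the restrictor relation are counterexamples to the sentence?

1

"it" takes "a mould" as antecedent — a donkey pronoun bound across the clause boundary.
Strong reading: for every (s,m) with made(s,m), reused(s,m) ∧ stored(s,m).
Restrictor pairs: (S2,M4) ✓  (S3,M4) ✓  (S3,M6) ✓  (S3,M7) ✗  (S4,M7) ✓
Counterexamples (restrictor pairs failing the scope): 1.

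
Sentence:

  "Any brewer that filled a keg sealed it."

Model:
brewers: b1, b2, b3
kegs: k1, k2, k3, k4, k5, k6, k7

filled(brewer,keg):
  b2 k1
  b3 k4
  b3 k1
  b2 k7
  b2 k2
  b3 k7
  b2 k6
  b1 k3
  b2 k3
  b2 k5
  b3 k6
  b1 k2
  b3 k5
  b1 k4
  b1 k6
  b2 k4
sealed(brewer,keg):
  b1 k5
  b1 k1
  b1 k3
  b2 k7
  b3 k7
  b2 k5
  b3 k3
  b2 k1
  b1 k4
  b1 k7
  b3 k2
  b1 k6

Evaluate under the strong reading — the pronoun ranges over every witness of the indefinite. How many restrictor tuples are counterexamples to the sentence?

"it" takes "a keg" as antecedent — a donkey pronoun bound across the clause boundary.
Strong reading: for every (b,k) with filled(b,k), sealed(b,k).
Restrictor pairs: (b1,k2) ✗  (b1,k3) ✓  (b1,k4) ✓  (b1,k6) ✓  (b2,k1) ✓  (b2,k2) ✗  (b2,k3) ✗  (b2,k4) ✗  (b2,k5) ✓  (b2,k6) ✗  (b2,k7) ✓  (b3,k1) ✗  (b3,k4) ✗  (b3,k5) ✗  (b3,k6) ✗  (b3,k7) ✓
Counterexamples (restrictor pairs failing the scope): 9.

9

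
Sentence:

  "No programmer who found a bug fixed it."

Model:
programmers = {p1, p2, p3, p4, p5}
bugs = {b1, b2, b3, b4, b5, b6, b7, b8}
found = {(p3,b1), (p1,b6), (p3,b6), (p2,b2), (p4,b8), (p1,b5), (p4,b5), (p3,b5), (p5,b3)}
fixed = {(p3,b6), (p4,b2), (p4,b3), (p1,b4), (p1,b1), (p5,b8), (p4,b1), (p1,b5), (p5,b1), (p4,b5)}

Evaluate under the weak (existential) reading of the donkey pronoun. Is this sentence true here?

False

"it" takes "a bug" as antecedent — a donkey pronoun bound across the clause boundary.
Truth condition: for no (p,b) with found(p,b) does fixed(p,b) hold.
Restrictor pairs — does the scope hold? (p1,b5):holds  (p1,b6):fails  (p2,b2):fails  (p3,b1):fails  (p3,b5):fails  (p3,b6):holds  (p4,b5):holds  (p4,b8):fails  (p5,b3):fails
Scope holds for 3 pair(s), so the sentence is false.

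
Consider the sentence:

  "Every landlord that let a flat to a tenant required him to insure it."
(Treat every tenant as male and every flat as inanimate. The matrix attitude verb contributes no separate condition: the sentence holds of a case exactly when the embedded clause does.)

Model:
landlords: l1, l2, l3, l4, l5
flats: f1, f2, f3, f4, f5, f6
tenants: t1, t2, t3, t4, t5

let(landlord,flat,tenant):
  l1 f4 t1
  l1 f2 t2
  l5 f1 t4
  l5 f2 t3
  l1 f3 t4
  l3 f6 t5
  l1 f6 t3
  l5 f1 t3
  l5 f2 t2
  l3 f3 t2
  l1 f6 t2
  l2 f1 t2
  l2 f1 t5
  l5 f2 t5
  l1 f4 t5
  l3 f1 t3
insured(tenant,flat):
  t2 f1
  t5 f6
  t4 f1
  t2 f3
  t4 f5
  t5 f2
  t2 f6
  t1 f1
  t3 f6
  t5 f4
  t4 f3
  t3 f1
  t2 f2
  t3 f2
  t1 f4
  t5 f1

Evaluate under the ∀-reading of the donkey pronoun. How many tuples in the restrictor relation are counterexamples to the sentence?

0

"him" takes "a tenant" as antecedent and "it" takes "a flat"; both are donkey pronouns co-varying with the restrictor.
Strong reading: for every (l,f,t) with let(l,f,t), insured(t,f).
Restrictor triples: (l1,f2,t2)→insured(t2,f2) ✓  (l1,f3,t4)→insured(t4,f3) ✓  (l1,f4,t1)→insured(t1,f4) ✓  (l1,f4,t5)→insured(t5,f4) ✓  (l1,f6,t2)→insured(t2,f6) ✓  (l1,f6,t3)→insured(t3,f6) ✓  (l2,f1,t2)→insured(t2,f1) ✓  (l2,f1,t5)→insured(t5,f1) ✓  (l3,f1,t3)→insured(t3,f1) ✓  (l3,f3,t2)→insured(t2,f3) ✓  (l3,f6,t5)→insured(t5,f6) ✓  (l5,f1,t3)→insured(t3,f1) ✓  (l5,f1,t4)→insured(t4,f1) ✓  (l5,f2,t2)→insured(t2,f2) ✓  (l5,f2,t3)→insured(t3,f2) ✓  (l5,f2,t5)→insured(t5,f2) ✓
Counterexamples (restrictor triples failing the scope): 0.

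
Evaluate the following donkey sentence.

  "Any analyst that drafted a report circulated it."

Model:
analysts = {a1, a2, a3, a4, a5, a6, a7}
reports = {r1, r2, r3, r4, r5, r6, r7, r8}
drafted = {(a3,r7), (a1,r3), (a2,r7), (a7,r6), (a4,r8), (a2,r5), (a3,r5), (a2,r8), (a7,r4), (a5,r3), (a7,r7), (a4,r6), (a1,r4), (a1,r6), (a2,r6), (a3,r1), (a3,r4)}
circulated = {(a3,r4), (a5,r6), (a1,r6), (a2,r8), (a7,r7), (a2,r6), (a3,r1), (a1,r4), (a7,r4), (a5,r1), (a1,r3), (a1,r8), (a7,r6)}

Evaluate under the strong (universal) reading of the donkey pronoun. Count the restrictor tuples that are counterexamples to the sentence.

"it" takes "a report" as antecedent — a donkey pronoun bound across the clause boundary.
Strong reading: for every (a,r) with drafted(a,r), circulated(a,r).
Restrictor pairs: (a1,r3) ✓  (a1,r4) ✓  (a1,r6) ✓  (a2,r5) ✗  (a2,r6) ✓  (a2,r7) ✗  (a2,r8) ✓  (a3,r1) ✓  (a3,r4) ✓  (a3,r5) ✗  (a3,r7) ✗  (a4,r6) ✗  (a4,r8) ✗  (a5,r3) ✗  (a7,r4) ✓  (a7,r6) ✓  (a7,r7) ✓
Counterexamples (restrictor pairs failing the scope): 7.

7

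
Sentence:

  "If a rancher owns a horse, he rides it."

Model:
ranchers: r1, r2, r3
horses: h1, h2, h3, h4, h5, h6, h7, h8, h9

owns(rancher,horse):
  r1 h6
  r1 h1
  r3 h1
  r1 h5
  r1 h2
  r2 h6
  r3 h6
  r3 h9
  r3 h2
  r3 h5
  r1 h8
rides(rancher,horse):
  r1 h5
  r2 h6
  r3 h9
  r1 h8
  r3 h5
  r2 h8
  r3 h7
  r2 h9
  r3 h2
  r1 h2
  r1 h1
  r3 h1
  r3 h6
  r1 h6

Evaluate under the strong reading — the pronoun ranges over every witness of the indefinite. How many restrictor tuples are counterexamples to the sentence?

0

"it" takes "a horse" as antecedent — a donkey pronoun bound across the clause boundary.
Strong reading: for every (r,h) with owns(r,h), rides(r,h).
Restrictor pairs: (r1,h1) ✓  (r1,h2) ✓  (r1,h5) ✓  (r1,h6) ✓  (r1,h8) ✓  (r2,h6) ✓  (r3,h1) ✓  (r3,h2) ✓  (r3,h5) ✓  (r3,h6) ✓  (r3,h9) ✓
Counterexamples (restrictor pairs failing the scope): 0.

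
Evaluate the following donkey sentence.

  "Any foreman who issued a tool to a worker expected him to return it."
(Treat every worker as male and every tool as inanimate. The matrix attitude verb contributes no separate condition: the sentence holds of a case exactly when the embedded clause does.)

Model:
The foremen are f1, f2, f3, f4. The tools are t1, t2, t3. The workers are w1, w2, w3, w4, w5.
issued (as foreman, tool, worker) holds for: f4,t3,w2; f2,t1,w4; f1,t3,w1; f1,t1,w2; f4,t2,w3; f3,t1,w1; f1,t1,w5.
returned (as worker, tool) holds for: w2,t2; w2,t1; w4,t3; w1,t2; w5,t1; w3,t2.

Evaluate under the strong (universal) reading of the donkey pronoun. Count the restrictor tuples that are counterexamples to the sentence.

"him" takes "a worker" as antecedent and "it" takes "a tool"; both are donkey pronouns co-varying with the restrictor.
Strong reading: for every (f,t,w) with issued(f,t,w), returned(w,t).
Restrictor triples: (f1,t1,w2)→returned(w2,t1) ✓  (f1,t1,w5)→returned(w5,t1) ✓  (f1,t3,w1)→returned(w1,t3) ✗  (f2,t1,w4)→returned(w4,t1) ✗  (f3,t1,w1)→returned(w1,t1) ✗  (f4,t2,w3)→returned(w3,t2) ✓  (f4,t3,w2)→returned(w2,t3) ✗
Counterexamples (restrictor triples failing the scope): 4.

4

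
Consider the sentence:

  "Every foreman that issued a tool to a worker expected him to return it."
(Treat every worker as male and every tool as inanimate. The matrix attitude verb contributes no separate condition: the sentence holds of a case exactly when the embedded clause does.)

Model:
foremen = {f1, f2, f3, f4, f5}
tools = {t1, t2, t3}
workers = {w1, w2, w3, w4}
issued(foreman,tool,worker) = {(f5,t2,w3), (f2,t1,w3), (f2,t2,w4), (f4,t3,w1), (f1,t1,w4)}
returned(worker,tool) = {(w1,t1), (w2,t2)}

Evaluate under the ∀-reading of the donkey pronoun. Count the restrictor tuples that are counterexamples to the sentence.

5

"him" takes "a worker" as antecedent and "it" takes "a tool"; both are donkey pronouns co-varying with the restrictor.
Strong reading: for every (f,t,w) with issued(f,t,w), returned(w,t).
Restrictor triples: (f1,t1,w4)→returned(w4,t1) ✗  (f2,t1,w3)→returned(w3,t1) ✗  (f2,t2,w4)→returned(w4,t2) ✗  (f4,t3,w1)→returned(w1,t3) ✗  (f5,t2,w3)→returned(w3,t2) ✗
Counterexamples (restrictor triples failing the scope): 5.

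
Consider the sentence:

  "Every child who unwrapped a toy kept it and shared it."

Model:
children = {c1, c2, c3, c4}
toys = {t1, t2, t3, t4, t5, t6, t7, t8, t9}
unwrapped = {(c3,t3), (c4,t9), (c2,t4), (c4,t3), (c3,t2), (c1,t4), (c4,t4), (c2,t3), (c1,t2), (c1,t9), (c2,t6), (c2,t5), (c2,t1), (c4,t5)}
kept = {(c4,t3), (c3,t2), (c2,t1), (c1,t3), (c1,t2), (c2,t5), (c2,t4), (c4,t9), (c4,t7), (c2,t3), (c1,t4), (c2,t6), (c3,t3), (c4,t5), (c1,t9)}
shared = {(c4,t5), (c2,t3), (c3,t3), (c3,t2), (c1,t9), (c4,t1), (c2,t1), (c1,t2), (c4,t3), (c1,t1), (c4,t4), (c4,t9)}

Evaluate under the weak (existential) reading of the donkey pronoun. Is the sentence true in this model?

"it" takes "a toy" as antecedent — a donkey pronoun bound across the clause boundary.
Weak reading: every child c with some unwrapped-toy has at least one unwrapped-toy t such that kept(c,t) ∧ shared(c,t).
Per child: c1:✓  c2:✓  c3:✓  c4:✓
Every child in the restrictor has a witness.

True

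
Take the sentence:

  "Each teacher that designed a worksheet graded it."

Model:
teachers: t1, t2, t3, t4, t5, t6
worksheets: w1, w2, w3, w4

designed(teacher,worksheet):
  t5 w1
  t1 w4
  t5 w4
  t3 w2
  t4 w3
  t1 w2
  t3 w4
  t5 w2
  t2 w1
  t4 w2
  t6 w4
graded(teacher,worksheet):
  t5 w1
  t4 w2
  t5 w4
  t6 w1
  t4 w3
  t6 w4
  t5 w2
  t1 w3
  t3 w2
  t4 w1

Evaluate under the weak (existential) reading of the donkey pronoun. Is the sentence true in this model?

False

"it" takes "a worksheet" as antecedent — a donkey pronoun bound across the clause boundary.
Weak reading: every teacher t with some designed-worksheet has at least one designed-worksheet w such that graded(t,w).
Per teacher: t1:✗  t2:✗  t3:✓  t4:✓  t5:✓  t6:✓
t1 has no witness among its designed-worksheets.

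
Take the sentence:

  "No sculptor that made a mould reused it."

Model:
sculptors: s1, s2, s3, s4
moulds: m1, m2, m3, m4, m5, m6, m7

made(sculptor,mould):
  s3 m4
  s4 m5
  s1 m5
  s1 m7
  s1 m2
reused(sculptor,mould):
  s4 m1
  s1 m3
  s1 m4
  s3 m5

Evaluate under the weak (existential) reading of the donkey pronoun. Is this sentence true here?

"it" takes "a mould" as antecedent — a donkey pronoun bound across the clause boundary.
Truth condition: for no (s,m) with made(s,m) does reused(s,m) hold.
Restrictor pairs — does the scope hold? (s1,m2):fails  (s1,m5):fails  (s1,m7):fails  (s3,m4):fails  (s4,m5):fails
Scope holds for no restrictor pair, so the sentence is true.

True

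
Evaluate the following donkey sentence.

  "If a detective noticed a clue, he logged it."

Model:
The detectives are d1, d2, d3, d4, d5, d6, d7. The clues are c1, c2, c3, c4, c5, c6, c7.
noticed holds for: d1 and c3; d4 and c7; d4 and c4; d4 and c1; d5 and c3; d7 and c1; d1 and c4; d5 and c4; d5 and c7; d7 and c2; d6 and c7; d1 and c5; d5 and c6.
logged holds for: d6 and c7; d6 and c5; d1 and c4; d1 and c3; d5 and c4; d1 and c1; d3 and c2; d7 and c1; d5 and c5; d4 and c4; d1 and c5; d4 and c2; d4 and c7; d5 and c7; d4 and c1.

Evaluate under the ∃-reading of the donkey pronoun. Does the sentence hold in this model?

"it" takes "a clue" as antecedent — a donkey pronoun bound across the clause boundary.
Weak reading: every detective d with some noticed-clue has at least one noticed-clue c such that logged(d,c).
Per detective: d1:✓  d4:✓  d5:✓  d6:✓  d7:✓
Every detective in the restrictor has a witness.

True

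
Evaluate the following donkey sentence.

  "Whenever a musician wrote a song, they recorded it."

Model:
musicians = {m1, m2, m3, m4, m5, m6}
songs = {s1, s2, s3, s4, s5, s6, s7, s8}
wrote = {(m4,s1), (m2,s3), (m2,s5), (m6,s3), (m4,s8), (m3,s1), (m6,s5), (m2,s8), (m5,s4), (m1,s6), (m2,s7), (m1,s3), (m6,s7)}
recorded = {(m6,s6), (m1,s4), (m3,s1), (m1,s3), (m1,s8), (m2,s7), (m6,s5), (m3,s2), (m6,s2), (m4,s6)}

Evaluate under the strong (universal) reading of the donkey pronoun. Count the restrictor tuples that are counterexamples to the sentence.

9

"it" takes "a song" as antecedent — a donkey pronoun bound across the clause boundary.
Strong reading: for every (m,s) with wrote(m,s), recorded(m,s).
Restrictor pairs: (m1,s3) ✓  (m1,s6) ✗  (m2,s3) ✗  (m2,s5) ✗  (m2,s7) ✓  (m2,s8) ✗  (m3,s1) ✓  (m4,s1) ✗  (m4,s8) ✗  (m5,s4) ✗  (m6,s3) ✗  (m6,s5) ✓  (m6,s7) ✗
Counterexamples (restrictor pairs failing the scope): 9.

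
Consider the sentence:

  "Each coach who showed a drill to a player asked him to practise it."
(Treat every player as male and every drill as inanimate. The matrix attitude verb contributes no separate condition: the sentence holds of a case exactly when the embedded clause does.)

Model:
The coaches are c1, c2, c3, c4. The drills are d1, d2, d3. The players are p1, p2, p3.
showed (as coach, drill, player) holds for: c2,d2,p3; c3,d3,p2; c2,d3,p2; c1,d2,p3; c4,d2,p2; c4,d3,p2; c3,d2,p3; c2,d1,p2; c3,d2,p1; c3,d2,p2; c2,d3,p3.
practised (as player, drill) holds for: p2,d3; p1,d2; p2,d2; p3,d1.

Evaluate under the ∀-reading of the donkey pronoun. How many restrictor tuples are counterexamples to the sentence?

5

"him" takes "a player" as antecedent and "it" takes "a drill"; both are donkey pronouns co-varying with the restrictor.
Strong reading: for every (c,d,p) with showed(c,d,p), practised(p,d).
Restrictor triples: (c1,d2,p3)→practised(p3,d2) ✗  (c2,d1,p2)→practised(p2,d1) ✗  (c2,d2,p3)→practised(p3,d2) ✗  (c2,d3,p2)→practised(p2,d3) ✓  (c2,d3,p3)→practised(p3,d3) ✗  (c3,d2,p1)→practised(p1,d2) ✓  (c3,d2,p2)→practised(p2,d2) ✓  (c3,d2,p3)→practised(p3,d2) ✗  (c3,d3,p2)→practised(p2,d3) ✓  (c4,d2,p2)→practised(p2,d2) ✓  (c4,d3,p2)→practised(p2,d3) ✓
Counterexamples (restrictor triples failing the scope): 5.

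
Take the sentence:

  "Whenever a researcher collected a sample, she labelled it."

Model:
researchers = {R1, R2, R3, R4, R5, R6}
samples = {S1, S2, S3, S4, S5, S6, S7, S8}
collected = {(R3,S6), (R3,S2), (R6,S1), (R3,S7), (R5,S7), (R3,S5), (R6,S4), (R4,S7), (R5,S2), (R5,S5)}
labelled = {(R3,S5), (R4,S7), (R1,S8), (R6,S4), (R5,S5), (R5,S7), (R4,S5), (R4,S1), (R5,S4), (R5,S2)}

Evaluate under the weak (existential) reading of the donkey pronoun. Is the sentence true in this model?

"it" takes "a sample" as antecedent — a donkey pronoun bound across the clause boundary.
Weak reading: every researcher r with some collected-sample has at least one collected-sample s such that labelled(r,s).
Per researcher: R3:✓  R4:✓  R5:✓  R6:✓
Every researcher in the restrictor has a witness.

True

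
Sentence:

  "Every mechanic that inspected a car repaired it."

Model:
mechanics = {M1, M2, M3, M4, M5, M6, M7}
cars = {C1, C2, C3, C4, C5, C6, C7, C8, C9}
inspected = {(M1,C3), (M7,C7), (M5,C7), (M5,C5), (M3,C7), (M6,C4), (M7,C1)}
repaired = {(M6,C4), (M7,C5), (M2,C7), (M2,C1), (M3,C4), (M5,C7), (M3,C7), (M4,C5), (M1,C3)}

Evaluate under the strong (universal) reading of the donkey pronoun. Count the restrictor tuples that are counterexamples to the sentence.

"it" takes "a car" as antecedent — a donkey pronoun bound across the clause boundary.
Strong reading: for every (m,c) with inspected(m,c), repaired(m,c).
Restrictor pairs: (M1,C3) ✓  (M3,C7) ✓  (M5,C5) ✗  (M5,C7) ✓  (M6,C4) ✓  (M7,C1) ✗  (M7,C7) ✗
Counterexamples (restrictor pairs failing the scope): 3.

3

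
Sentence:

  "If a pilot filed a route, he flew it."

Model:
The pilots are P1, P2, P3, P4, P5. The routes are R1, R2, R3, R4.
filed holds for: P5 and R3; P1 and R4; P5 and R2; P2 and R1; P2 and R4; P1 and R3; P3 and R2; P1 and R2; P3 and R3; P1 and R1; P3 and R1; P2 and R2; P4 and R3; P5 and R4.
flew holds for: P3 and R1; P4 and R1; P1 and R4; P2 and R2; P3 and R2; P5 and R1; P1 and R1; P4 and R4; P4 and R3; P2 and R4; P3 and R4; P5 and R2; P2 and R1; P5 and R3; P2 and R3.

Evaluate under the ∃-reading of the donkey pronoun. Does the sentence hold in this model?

True

"it" takes "a route" as antecedent — a donkey pronoun bound across the clause boundary.
Weak reading: every pilot p with some filed-route has at least one filed-route r such that flew(p,r).
Per pilot: P1:✓  P2:✓  P3:✓  P4:✓  P5:✓
Every pilot in the restrictor has a witness.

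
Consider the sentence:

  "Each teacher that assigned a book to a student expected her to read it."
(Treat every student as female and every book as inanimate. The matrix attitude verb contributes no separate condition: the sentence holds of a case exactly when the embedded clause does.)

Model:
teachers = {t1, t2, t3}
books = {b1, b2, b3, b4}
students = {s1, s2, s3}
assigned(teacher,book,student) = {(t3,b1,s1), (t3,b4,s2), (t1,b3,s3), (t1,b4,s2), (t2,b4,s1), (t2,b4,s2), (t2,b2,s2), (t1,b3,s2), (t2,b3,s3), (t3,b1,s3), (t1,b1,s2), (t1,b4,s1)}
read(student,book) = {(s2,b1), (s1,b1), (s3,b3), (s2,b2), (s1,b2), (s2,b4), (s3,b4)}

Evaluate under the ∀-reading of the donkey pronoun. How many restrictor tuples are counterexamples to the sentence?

4

"her" takes "a student" as antecedent and "it" takes "a book"; both are donkey pronouns co-varying with the restrictor.
Strong reading: for every (t,b,s) with assigned(t,b,s), read(s,b).
Restrictor triples: (t1,b1,s2)→read(s2,b1) ✓  (t1,b3,s2)→read(s2,b3) ✗  (t1,b3,s3)→read(s3,b3) ✓  (t1,b4,s1)→read(s1,b4) ✗  (t1,b4,s2)→read(s2,b4) ✓  (t2,b2,s2)→read(s2,b2) ✓  (t2,b3,s3)→read(s3,b3) ✓  (t2,b4,s1)→read(s1,b4) ✗  (t2,b4,s2)→read(s2,b4) ✓  (t3,b1,s1)→read(s1,b1) ✓  (t3,b1,s3)→read(s3,b1) ✗  (t3,b4,s2)→read(s2,b4) ✓
Counterexamples (restrictor triples failing the scope): 4.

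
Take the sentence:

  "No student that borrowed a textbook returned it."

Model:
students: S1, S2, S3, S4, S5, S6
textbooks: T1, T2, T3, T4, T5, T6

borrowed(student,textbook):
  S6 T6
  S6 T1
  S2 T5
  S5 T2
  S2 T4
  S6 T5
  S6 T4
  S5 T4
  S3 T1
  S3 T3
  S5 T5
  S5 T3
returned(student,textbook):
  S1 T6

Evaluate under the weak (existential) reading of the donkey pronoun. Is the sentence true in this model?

True

"it" takes "a textbook" as antecedent — a donkey pronoun bound across the clause boundary.
Truth condition: for no (s,t) with borrowed(s,t) does returned(s,t) hold.
Restrictor pairs — does the scope hold? (S2,T4):fails  (S2,T5):fails  (S3,T1):fails  (S3,T3):fails  (S5,T2):fails  (S5,T3):fails  (S5,T4):fails  (S5,T5):fails  (S6,T1):fails  (S6,T4):fails  (S6,T5):fails  (S6,T6):fails
Scope holds for no restrictor pair, so the sentence is true.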